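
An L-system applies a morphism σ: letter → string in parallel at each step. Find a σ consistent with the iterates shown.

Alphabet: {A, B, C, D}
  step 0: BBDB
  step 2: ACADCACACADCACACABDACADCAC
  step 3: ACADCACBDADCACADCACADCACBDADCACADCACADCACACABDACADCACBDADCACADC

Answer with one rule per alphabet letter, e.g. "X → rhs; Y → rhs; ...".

A->AC, B->ACA, C->ADC, D->BD

  step 2 ⇒ step 3: ACADCACACADCACACABDACADCAC ⇒ AC·ADC·AC·BD·ADC·AC·ADC·AC·ADC·AC·BD·ADC·AC·ADC·AC·ADC·AC·ACA·BD·AC·ADC·AC·BD·ADC·AC·ADC
    A ↦ AC
    B ↦ ACA
    C ↦ ADC
    D ↦ BD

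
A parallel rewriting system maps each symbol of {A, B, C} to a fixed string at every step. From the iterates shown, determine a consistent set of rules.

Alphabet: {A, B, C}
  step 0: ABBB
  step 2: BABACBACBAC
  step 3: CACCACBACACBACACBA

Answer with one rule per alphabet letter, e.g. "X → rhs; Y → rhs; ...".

A->C, B->CA, C->BA

  step 2 ⇒ step 3: BABACBACBAC ⇒ CA·C·CA·C·BA·CA·C·BA·CA·C·BA
    A ↦ C
    B ↦ CA
    C ↦ BA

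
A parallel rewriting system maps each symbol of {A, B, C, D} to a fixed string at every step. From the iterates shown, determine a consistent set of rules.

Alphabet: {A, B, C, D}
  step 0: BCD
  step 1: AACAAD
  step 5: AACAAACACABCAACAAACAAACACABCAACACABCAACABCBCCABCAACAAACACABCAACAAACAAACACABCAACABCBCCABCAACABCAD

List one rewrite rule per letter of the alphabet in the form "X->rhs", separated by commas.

A->BC, B->AA, C->CA, D->AD

  step 0 ⇒ step 1: BCD ⇒ AA·CA·AD
    B ↦ AA
    C ↦ CA
    D ↦ AD
    A ↦ BC  (constrained at step 1)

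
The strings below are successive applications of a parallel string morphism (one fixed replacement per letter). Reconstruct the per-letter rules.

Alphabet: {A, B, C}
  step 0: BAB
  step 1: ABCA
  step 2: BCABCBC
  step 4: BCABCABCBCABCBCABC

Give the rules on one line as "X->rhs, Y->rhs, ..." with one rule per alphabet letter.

A->BC, B->A, C->BC

  step 1 ⇒ step 2: ABCA ⇒ BC·A·BC·BC
    A ↦ BC
    B ↦ A
    C ↦ BC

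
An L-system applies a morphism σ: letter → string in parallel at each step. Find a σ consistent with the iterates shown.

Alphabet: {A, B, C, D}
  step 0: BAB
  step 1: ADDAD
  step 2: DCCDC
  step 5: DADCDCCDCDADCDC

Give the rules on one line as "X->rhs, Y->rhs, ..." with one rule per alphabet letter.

A->D, B->AD, C->AB, D->C

  step 1 ⇒ step 2: ADDAD ⇒ D·C·C·D·C
    A ↦ D
    D ↦ C
  step 0 ⇒ step 1: BAB ⇒ AD·D·AD
    B ↦ AD
    C ↦ AB  (constrained at step 2)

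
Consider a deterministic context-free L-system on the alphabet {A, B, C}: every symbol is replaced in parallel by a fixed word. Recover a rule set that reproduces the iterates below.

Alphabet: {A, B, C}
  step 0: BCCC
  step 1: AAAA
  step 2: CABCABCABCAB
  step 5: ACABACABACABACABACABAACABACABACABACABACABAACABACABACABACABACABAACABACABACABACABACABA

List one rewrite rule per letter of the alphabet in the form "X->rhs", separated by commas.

  step 1 ⇒ step 2: AAAA ⇒ CAB·CAB·CAB·CAB
    A ↦ CAB
  step 0 ⇒ step 1: BCCC ⇒ A·A·A·A
    B ↦ A
  step 0 ⇒ step 1: BCCC ⇒ A·A·A·A
    C ↦ A

A->CAB, B->A, C->A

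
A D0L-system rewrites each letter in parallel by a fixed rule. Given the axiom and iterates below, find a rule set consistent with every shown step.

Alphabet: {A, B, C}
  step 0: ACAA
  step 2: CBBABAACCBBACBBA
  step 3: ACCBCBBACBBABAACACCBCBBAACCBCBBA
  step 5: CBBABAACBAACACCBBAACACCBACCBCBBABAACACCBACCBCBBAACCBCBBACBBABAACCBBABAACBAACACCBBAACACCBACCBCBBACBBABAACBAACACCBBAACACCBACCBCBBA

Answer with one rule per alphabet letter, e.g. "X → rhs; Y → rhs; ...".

A->BA, B->CB, C->AC

  step 2 ⇒ step 3: CBBABAACCBBACBBA ⇒ AC·CB·CB·BA·CB·BA·BA·AC·AC·CB·CB·BA·AC·CB·CB·BA
    A ↦ BA
    B ↦ CB
    C ↦ AC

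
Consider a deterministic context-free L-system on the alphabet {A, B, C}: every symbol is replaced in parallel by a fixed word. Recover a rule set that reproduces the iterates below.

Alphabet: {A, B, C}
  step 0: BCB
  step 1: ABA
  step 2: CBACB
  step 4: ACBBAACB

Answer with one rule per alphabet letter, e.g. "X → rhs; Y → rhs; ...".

  step 1 ⇒ step 2: ABA ⇒ CB·A·CB
    A ↦ CB
    B ↦ A
  step 0 ⇒ step 1: BCB ⇒ A·B·A
    C ↦ B

A->CB, B->A, C->B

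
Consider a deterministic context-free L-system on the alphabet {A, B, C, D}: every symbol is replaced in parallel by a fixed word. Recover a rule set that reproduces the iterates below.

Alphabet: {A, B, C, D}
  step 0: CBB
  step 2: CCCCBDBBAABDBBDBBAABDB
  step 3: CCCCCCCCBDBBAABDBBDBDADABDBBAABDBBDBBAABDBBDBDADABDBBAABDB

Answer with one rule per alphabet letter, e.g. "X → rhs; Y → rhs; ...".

  step 2 ⇒ step 3: CCCCBDBBAABDBBDBBAABDB ⇒ CC·CC·CC·CC·BDB·BAA·BDB·BDB·DA·DA·BDB·BAA·BDB·BDB·BAA·BDB·BDB·DA·DA·BDB·BAA·BDB
    A ↦ DA
    B ↦ BDB
    C ↦ CC
    D ↦ BAA

A->DA, B->BDB, C->CC, D->BAA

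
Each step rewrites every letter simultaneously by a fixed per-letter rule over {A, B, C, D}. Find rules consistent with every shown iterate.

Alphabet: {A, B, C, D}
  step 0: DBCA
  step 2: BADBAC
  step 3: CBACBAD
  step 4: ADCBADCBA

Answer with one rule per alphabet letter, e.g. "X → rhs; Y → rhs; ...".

  step 3 ⇒ step 4: CBACBAD ⇒ AD·C·B·AD·C·B·A
    A ↦ B
    B ↦ C
    C ↦ AD
    D ↦ A

A->B, B->C, C->AD, D->A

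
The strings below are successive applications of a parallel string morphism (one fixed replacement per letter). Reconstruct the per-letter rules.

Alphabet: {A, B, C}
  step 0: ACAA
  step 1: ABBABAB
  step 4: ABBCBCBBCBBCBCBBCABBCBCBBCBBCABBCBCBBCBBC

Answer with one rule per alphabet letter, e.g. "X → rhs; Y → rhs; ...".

  step 0 ⇒ step 1: ACAA ⇒ AB·B·AB·AB
    A ↦ AB
    C ↦ B
    B ↦ BC  (constrained at step 1)

A->AB, B->BC, C->B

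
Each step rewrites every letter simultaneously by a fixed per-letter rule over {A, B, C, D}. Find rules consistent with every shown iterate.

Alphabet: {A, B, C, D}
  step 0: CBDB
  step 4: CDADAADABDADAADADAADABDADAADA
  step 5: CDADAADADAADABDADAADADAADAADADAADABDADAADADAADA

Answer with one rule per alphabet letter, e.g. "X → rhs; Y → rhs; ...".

  step 4 ⇒ step 5: CDADAADABDADAADADAADABDADAADA ⇒ CD·A·DA·A·DA·DA·A·DA·BD·A·DA·A·DA·DA·A·DA·A·DA·DA·A·DA·BD·A·DA·A·DA·DA·A·DA
    A ↦ DA
    B ↦ BD
    C ↦ CD
    D ↦ A

A->DA, B->BD, C->CD, D->A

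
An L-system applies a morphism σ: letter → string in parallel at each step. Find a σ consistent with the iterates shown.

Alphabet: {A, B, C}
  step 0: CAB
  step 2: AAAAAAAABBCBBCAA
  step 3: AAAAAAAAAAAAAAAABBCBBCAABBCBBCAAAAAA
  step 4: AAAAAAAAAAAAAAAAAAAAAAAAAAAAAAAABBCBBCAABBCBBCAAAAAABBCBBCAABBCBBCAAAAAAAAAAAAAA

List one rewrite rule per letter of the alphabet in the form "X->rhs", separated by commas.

  step 3 ⇒ step 4: AAAAAAAAAAAAAAAABBCBBCAABBCBBCAAAAAA ⇒ AA·AA·AA·AA·AA·AA·AA·AA·AA·AA·AA·AA·AA·AA·AA·AA·BBC·BBC·AA·BBC·BBC·AA·AA·AA·BBC·BBC·AA·BBC·BBC·AA·AA·AA·AA·AA·AA·AA
    A ↦ AA
    B ↦ BBC
    C ↦ AA

A->AA, B->BBC, C->AA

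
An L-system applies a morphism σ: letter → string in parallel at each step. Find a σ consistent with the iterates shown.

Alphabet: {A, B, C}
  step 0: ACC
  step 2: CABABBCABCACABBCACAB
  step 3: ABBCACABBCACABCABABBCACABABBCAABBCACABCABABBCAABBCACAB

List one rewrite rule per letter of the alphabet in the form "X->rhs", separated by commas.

A->BCA, B->CAB, C->AB

  step 2 ⇒ step 3: CABABBCABCACABBCACAB ⇒ AB·BCA·CAB·BCA·CAB·CAB·AB·BCA·CAB·AB·BCA·AB·BCA·CAB·CAB·AB·BCA·AB·BCA·CAB
    A ↦ BCA
    B ↦ CAB
    C ↦ AB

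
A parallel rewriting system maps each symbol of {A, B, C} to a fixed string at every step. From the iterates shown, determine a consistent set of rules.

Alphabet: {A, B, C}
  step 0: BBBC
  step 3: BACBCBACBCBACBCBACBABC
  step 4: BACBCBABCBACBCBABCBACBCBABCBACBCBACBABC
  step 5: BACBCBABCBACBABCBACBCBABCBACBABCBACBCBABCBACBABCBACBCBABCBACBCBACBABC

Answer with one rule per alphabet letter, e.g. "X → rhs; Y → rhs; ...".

A->C, B->BA, C->BC

  step 4 ⇒ step 5: BACBCBABCBACBCBABCBACBCBABCBACBCBACBABC ⇒ BA·C·BC·BA·BC·BA·C·BA·BC·BA·C·BC·BA·BC·BA·C·BA·BC·BA·C·BC·BA·BC·BA·C·BA·BC·BA·C·BC·BA·BC·BA·C·BC·BA·C·BA·BC
    A ↦ C
    B ↦ BA
    C ↦ BC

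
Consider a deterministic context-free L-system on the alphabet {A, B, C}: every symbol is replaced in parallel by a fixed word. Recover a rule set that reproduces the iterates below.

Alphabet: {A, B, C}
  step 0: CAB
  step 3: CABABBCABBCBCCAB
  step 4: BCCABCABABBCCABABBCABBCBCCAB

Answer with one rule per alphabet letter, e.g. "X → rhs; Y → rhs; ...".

A->C, B->AB, C->BC

  step 3 ⇒ step 4: CABABBCABBCBCCAB ⇒ BC·C·AB·C·AB·AB·BC·C·AB·AB·BC·AB·BC·BC·C·AB
    A ↦ C
    B ↦ AB
    C ↦ BC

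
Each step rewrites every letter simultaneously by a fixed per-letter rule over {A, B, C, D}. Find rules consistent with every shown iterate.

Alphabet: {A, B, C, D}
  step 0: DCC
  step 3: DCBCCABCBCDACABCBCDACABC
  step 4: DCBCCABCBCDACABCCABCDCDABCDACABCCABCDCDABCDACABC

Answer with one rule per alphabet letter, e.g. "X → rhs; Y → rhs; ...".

A->DA, B->CA, C->BC, D->DC

  step 3 ⇒ step 4: DCBCCABCBCDACABCBCDACABC ⇒ DC·BC·CA·BC·BC·DA·CA·BC·CA·BC·DC·DA·BC·DA·CA·BC·CA·BC·DC·DA·BC·DA·CA·BC
    A ↦ DA
    B ↦ CA
    C ↦ BC
    D ↦ DC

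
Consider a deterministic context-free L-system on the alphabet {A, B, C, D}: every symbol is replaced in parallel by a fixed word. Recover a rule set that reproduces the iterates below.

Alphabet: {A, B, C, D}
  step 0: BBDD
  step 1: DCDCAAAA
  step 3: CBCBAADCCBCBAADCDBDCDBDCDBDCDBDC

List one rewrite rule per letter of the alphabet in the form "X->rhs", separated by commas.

  step 0 ⇒ step 1: BBDD ⇒ DC·DC·AA·AA
    B ↦ DC
    D ↦ AA
    A ↦ CB  (constrained at step 1)
    C ↦ DB  (constrained at step 1)

A->CB, B->DC, C->DB, D->AA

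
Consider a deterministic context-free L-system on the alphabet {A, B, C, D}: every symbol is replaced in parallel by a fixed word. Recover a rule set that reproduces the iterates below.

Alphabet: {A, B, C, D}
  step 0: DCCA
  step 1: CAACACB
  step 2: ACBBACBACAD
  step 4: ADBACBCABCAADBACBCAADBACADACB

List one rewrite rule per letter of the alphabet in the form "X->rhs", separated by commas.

  step 1 ⇒ step 2: CAACACB ⇒ AC·B·B·AC·B·AC·AD
    A ↦ B
    B ↦ AD
    C ↦ AC
  step 0 ⇒ step 1: DCCA ⇒ CA·AC·AC·B
    D ↦ CA

A->B, B->AD, C->AC, D->CA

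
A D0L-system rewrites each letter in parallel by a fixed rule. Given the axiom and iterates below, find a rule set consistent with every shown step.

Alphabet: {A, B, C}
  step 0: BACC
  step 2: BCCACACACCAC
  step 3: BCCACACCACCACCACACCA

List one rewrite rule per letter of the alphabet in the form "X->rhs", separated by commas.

A->C, B->BC, C->CA

  step 2 ⇒ step 3: BCCACACACCAC ⇒ BC·CA·CA·C·CA·C·CA·C·CA·CA·C·CA
    A ↦ C
    B ↦ BC
    C ↦ CA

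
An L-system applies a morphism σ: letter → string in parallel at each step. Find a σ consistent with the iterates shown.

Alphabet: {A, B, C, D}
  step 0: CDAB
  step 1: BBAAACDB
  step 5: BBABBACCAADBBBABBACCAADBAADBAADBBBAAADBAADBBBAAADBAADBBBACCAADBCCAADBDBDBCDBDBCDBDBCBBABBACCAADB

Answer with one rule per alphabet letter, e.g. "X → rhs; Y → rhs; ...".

  step 0 ⇒ step 1: CDAB ⇒ BBA·AA·C·DB
    A ↦ C
    B ↦ DB
    C ↦ BBA
    D ↦ AA

A->C, B->DB, C->BBA, D->AA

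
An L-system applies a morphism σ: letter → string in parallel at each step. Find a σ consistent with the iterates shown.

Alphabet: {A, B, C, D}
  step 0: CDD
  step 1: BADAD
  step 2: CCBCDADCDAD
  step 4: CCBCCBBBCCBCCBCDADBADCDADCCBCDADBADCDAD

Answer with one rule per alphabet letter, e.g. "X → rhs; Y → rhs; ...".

A->CD, B->CCB, C->B, D->AD

  step 1 ⇒ step 2: BADAD ⇒ CCB·CD·AD·CD·AD
    A ↦ CD
    B ↦ CCB
    D ↦ AD
  step 0 ⇒ step 1: CDD ⇒ B·AD·AD
    C ↦ B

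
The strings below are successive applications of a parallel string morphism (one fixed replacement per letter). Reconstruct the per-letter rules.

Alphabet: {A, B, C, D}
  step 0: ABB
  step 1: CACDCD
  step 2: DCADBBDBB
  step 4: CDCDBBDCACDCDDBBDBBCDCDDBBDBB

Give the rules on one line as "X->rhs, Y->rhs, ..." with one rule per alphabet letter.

  step 1 ⇒ step 2: CACDCD ⇒ D·CA·D·BB·D·BB
    A ↦ CA
    C ↦ D
    D ↦ BB
  step 0 ⇒ step 1: ABB ⇒ CA·CD·CD
    B ↦ CD

A->CA, B->CD, C->D, D->BB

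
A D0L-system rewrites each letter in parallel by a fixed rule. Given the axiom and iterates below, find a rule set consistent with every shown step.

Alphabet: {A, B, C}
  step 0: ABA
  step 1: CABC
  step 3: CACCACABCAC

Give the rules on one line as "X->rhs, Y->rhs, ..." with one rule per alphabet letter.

A->C, B->AB, C->CA

  step 0 ⇒ step 1: ABA ⇒ C·AB·C
    A ↦ C
    B ↦ AB
    C ↦ CA  (constrained at step 1)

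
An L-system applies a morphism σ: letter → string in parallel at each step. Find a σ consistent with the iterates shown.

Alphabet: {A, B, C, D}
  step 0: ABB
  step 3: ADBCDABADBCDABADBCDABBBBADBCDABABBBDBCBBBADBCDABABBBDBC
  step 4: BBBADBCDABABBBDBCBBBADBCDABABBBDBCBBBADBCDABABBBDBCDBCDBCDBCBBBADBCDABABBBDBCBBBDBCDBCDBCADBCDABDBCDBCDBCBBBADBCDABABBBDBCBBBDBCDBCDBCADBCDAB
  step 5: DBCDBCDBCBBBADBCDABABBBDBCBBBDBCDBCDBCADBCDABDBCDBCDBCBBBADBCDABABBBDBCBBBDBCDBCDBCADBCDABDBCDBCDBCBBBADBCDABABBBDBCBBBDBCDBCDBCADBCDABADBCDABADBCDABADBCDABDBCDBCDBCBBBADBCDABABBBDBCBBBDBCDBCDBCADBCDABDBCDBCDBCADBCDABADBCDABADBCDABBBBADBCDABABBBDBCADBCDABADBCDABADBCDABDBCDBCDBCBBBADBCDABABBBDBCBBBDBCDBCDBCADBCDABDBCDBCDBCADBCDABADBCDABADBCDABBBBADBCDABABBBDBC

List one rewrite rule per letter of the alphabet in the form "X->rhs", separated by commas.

A->BBB, B->DBC, C->DAB, D->A

  step 4 ⇒ step 5: BBBADBCDABABBBDBCBBBADBCDABABBBDBCBBBADBCDABABBBDBCDBCDBCDBCBBBADBCDABABBBDBCBBBDBCDBCDBCADBCDABDBCDBCDBCBBBADBCDABABBBDBCBBBDBCDBCDBCADBCDAB ⇒ DBC·DBC·DBC·BBB·A·DBC·DAB·A·BBB·DBC·BBB·DBC·DBC·DBC·A·DBC·DAB·DBC·DBC·DBC·BBB·A·DBC·DAB·A·BBB·DBC·BBB·DBC·DBC·DBC·A·DBC·DAB·DBC·DBC·DBC·BBB·A·DBC·DAB·A·BBB·DBC·BBB·DBC·DBC·DBC·A·DBC·DAB·A·DBC·DAB·A·DBC·DAB·A·DBC·DAB·DBC·DBC·DBC·BBB·A·DBC·DAB·A·BBB·DBC·BBB·DBC·DBC·DBC·A·DBC·DAB·DBC·DBC·DBC·A·DBC·DAB·A·DBC·DAB·A·DBC·DAB·BBB·A·DBC·DAB·A·BBB·DBC·A·DBC·DAB·A·DBC·DAB·A·DBC·DAB·DBC·DBC·DBC·BBB·A·DBC·DAB·A·BBB·DBC·BBB·DBC·DBC·DBC·A·DBC·DAB·DBC·DBC·DBC·A·DBC·DAB·A·DBC·DAB·A·DBC·DAB·BBB·A·DBC·DAB·A·BBB·DBC
    A ↦ BBB
    B ↦ DBC
    C ↦ DAB
    D ↦ A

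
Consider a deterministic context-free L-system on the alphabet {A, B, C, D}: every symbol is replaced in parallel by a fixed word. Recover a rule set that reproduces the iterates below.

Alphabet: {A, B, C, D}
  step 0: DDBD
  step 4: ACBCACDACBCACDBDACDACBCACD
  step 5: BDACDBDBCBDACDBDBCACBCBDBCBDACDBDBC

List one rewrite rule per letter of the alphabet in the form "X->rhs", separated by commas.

A->B, B->AC, C->D, D->BC

  step 4 ⇒ step 5: ACBCACDACBCACDBDACDACBCACD ⇒ B·D·AC·D·B·D·BC·B·D·AC·D·B·D·BC·AC·BC·B·D·BC·B·D·AC·D·B·D·BC
    A ↦ B
    B ↦ AC
    C ↦ D
    D ↦ BC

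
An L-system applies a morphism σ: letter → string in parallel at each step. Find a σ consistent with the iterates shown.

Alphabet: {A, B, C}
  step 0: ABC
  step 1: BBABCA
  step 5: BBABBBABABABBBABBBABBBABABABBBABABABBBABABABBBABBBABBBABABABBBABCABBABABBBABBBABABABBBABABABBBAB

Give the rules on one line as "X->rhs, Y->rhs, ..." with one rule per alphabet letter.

A->BB, B->AB, C->CA

  step 0 ⇒ step 1: ABC ⇒ BB·AB·CA
    A ↦ BB
    B ↦ AB
    C ↦ CA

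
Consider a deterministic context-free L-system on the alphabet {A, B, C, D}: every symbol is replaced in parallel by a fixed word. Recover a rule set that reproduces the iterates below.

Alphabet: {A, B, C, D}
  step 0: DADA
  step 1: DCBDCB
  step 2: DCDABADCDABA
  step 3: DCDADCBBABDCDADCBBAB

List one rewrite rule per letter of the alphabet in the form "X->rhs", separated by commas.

A->B, B->BA, C->DA, D->DC

  step 2 ⇒ step 3: DCDABADCDABA ⇒ DC·DA·DC·B·BA·B·DC·DA·DC·B·BA·B
    A ↦ B
    B ↦ BA
    C ↦ DA
    D ↦ DC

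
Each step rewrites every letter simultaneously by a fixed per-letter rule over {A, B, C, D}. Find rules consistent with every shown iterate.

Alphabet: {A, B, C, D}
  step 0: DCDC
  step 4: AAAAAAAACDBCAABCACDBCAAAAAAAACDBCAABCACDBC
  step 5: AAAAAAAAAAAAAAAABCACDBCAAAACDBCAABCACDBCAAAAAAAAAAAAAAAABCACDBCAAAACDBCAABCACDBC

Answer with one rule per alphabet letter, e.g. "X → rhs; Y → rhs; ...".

A->AA, B->CD, C->BC, D->A

  step 4 ⇒ step 5: AAAAAAAACDBCAABCACDBCAAAAAAAACDBCAABCACDBC ⇒ AA·AA·AA·AA·AA·AA·AA·AA·BC·A·CD·BC·AA·AA·CD·BC·AA·BC·A·CD·BC·AA·AA·AA·AA·AA·AA·AA·AA·BC·A·CD·BC·AA·AA·CD·BC·AA·BC·A·CD·BC
    A ↦ AA
    B ↦ CD
    C ↦ BC
    D ↦ A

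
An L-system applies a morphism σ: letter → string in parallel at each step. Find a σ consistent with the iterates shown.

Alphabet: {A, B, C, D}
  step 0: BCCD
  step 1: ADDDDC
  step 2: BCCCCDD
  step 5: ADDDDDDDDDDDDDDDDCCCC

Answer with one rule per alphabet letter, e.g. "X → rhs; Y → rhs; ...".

A->B, B->A, C->DD, D->C

  step 1 ⇒ step 2: ADDDDC ⇒ B·C·C·C·C·DD
    A ↦ B
    C ↦ DD
    D ↦ C
  step 0 ⇒ step 1: BCCD ⇒ A·DD·DD·C
    B ↦ A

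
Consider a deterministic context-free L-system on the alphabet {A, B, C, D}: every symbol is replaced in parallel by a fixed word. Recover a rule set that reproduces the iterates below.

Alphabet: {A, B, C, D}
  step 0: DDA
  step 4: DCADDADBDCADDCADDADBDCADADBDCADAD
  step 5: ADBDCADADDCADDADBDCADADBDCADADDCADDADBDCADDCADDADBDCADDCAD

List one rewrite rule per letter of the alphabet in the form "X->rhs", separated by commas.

  step 4 ⇒ step 5: DCADDADBDCADDCADDADBDCADADBDCADAD ⇒ AD·B·DC·AD·AD·DC·AD·D·AD·B·DC·AD·AD·B·DC·AD·AD·DC·AD·D·AD·B·DC·AD·DC·AD·D·AD·B·DC·AD·DC·AD
    A ↦ DC
    B ↦ D
    C ↦ B
    D ↦ AD

A->DC, B->D, C->B, D->AD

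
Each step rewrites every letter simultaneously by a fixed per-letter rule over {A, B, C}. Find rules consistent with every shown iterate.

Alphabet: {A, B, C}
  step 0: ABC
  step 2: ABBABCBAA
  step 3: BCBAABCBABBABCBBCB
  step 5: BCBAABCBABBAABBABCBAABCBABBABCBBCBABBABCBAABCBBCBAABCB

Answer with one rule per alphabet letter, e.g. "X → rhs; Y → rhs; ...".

  step 2 ⇒ step 3: ABBABCBAA ⇒ BCB·A·A·BCB·A·BB·A·BCB·BCB
    A ↦ BCB
    B ↦ A
    C ↦ BB

A->BCB, B->A, C->BB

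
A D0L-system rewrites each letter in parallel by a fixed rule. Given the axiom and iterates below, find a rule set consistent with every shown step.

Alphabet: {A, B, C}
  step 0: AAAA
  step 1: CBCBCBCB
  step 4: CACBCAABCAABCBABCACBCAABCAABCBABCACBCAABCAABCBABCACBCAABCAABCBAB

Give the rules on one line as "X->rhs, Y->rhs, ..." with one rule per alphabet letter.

  step 0 ⇒ step 1: AAAA ⇒ CB·CB·CB·CB
    A ↦ CB
    B ↦ AB  (constrained at step 1)
    C ↦ CA  (constrained at step 1)

A->CB, B->AB, C->CA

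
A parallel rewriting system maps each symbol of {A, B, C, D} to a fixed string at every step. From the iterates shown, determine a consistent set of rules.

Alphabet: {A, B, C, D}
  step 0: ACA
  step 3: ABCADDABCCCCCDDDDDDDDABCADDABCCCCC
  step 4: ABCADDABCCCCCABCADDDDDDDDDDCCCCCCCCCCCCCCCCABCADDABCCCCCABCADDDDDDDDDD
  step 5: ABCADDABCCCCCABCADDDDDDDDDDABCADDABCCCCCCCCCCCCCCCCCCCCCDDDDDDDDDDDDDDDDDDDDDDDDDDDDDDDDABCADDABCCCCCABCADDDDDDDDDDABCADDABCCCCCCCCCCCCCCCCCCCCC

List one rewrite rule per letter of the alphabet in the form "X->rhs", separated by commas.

  step 4 ⇒ step 5: ABCADDABCCCCCABCADDDDDDDDDDCCCCCCCCCCCCCCCCABCADDABCCCCCABCADDDDDDDDDD ⇒ ABC·A·DD·ABC·CC·CC·ABC·A·DD·DD·DD·DD·DD·ABC·A·DD·ABC·CC·CC·CC·CC·CC·CC·CC·CC·CC·CC·DD·DD·DD·DD·DD·DD·DD·DD·DD·DD·DD·DD·DD·DD·DD·DD·ABC·A·DD·ABC·CC·CC·ABC·A·DD·DD·DD·DD·DD·ABC·A·DD·ABC·CC·CC·CC·CC·CC·CC·CC·CC·CC·CC
    A ↦ ABC
    B ↦ A
    C ↦ DD
    D ↦ CC

A->ABC, B->A, C->DD, D->CC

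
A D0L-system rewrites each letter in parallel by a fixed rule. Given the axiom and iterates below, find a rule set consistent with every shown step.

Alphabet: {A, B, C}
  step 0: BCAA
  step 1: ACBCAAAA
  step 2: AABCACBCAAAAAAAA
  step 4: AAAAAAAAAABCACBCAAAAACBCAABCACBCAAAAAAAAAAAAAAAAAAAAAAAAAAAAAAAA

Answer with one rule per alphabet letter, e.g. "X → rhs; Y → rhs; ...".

A->AA, B->AC, C->BC

  step 1 ⇒ step 2: ACBCAAAA ⇒ AA·BC·AC·BC·AA·AA·AA·AA
    A ↦ AA
    B ↦ AC
    C ↦ BC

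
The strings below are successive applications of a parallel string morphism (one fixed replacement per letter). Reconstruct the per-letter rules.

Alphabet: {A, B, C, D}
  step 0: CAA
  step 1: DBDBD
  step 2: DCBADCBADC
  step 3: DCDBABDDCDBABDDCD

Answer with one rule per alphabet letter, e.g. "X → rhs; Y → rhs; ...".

A->BD, B->BA, C->D, D->DC

  step 2 ⇒ step 3: DCBADCBADC ⇒ DC·D·BA·BD·DC·D·BA·BD·DC·D
    A ↦ BD
    B ↦ BA
    C ↦ D
    D ↦ DC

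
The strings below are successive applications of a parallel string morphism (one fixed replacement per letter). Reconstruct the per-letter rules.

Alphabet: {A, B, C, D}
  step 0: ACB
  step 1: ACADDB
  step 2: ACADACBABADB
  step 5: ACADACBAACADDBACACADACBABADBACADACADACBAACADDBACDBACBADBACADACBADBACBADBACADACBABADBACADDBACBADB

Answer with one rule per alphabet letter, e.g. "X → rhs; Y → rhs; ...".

A->AC, B->DB, C->AD, D->BA

  step 1 ⇒ step 2: ACADDB ⇒ AC·AD·AC·BA·BA·DB
    A ↦ AC
    B ↦ DB
    C ↦ AD
    D ↦ BA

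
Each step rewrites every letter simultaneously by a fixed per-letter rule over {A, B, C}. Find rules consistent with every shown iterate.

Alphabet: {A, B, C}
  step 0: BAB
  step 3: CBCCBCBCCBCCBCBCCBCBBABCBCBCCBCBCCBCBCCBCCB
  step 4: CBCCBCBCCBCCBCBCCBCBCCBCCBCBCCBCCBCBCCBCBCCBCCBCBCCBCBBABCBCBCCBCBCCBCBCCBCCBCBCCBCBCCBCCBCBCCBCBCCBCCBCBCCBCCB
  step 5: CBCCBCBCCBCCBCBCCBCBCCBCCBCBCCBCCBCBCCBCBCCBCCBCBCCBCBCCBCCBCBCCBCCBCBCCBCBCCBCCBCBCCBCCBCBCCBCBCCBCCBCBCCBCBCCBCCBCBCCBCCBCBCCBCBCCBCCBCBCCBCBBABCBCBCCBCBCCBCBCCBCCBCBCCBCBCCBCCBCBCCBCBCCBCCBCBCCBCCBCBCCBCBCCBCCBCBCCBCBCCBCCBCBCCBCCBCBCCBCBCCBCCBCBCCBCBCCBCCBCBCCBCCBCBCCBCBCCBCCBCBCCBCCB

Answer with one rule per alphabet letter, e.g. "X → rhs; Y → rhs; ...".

A->BAB, B->CB, C->CBC

  step 4 ⇒ step 5: CBCCBCBCCBCCBCBCCBCBCCBCCBCBCCBCCBCBCCBCBCCBCCBCBCCBCBBABCBCBCCBCBCCBCBCCBCCBCBCCBCBCCBCCBCBCCBCBCCBCCBCBCCBCCB ⇒ CBC·CB·CBC·CBC·CB·CBC·CB·CBC·CBC·CB·CBC·CBC·CB·CBC·CB·CBC·CBC·CB·CBC·CB·CBC·CBC·CB·CBC·CBC·CB·CBC·CB·CBC·CBC·CB·CBC·CBC·CB·CBC·CB·CBC·CBC·CB·CBC·CB·CBC·CBC·CB·CBC·CBC·CB·CBC·CB·CBC·CBC·CB·CBC·CB·CB·BAB·CB·CBC·CB·CBC·CB·CBC·CBC·CB·CBC·CB·CBC·CBC·CB·CBC·CB·CBC·CBC·CB·CBC·CBC·CB·CBC·CB·CBC·CBC·CB·CBC·CB·CBC·CBC·CB·CBC·CBC·CB·CBC·CB·CBC·CBC·CB·CBC·CB·CBC·CBC·CB·CBC·CBC·CB·CBC·CB·CBC·CBC·CB·CBC·CBC·CB
    A ↦ BAB
    B ↦ CB
    C ↦ CBC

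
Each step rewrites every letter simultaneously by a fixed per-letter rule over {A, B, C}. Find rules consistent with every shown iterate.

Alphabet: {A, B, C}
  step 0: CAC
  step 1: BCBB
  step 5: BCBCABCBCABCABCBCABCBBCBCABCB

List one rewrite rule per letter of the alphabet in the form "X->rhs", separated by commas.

  step 0 ⇒ step 1: CAC ⇒ B·CB·B
    A ↦ CB
    C ↦ B
    B ↦ CA  (constrained at step 1)

A->CB, B->CA, C->B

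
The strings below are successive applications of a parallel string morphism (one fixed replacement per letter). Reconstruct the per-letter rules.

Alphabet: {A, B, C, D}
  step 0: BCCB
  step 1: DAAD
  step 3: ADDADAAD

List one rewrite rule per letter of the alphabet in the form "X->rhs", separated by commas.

A->BC, B->D, C->A, D->CB

  step 0 ⇒ step 1: BCCB ⇒ D·A·A·D
    B ↦ D
    C ↦ A
    A ↦ BC  (constrained at step 1)
    D ↦ CB  (constrained at step 1)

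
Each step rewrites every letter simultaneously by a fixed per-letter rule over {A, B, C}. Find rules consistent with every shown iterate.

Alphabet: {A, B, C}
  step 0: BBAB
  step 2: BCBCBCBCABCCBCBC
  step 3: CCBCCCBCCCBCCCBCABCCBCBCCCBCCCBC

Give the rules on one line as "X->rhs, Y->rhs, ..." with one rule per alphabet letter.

  step 2 ⇒ step 3: BCBCBCBCABCCBCBC ⇒ CC·BC·CC·BC·CC·BC·CC·BC·AB·CC·BC·BC·CC·BC·CC·BC
    A ↦ AB
    B ↦ CC
    C ↦ BC

A->AB, B->CC, C->BC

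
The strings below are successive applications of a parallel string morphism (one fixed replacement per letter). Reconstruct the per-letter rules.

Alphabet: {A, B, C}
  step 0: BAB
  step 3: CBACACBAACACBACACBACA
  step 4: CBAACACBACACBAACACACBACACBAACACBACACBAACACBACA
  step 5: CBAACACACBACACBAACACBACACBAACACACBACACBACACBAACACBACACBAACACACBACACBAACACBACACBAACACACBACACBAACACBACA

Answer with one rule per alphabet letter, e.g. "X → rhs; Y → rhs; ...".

A->CA, B->A, C->CBA

  step 4 ⇒ step 5: CBAACACBACACBAACACACBACACBAACACBACACBAACACBACA ⇒ CBA·A·CA·CA·CBA·CA·CBA·A·CA·CBA·CA·CBA·A·CA·CA·CBA·CA·CBA·CA·CBA·A·CA·CBA·CA·CBA·A·CA·CA·CBA·CA·CBA·A·CA·CBA·CA·CBA·A·CA·CA·CBA·CA·CBA·A·CA·CBA·CA
    A ↦ CA
    B ↦ A
    C ↦ CBA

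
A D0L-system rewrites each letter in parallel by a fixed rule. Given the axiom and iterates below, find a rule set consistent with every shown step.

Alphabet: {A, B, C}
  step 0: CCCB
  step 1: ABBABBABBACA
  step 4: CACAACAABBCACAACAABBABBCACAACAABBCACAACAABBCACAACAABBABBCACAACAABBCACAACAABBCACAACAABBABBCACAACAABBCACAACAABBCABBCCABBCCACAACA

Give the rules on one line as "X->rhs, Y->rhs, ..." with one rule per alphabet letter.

A->C, B->ACA, C->ABB

  step 0 ⇒ step 1: CCCB ⇒ ABB·ABB·ABB·ACA
    B ↦ ACA
    C ↦ ABB
    A ↦ C  (constrained at step 1)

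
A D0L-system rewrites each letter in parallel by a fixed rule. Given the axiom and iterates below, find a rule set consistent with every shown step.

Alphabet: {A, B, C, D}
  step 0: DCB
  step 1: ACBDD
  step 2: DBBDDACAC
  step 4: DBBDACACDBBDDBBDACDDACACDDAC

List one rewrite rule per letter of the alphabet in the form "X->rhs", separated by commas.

  step 1 ⇒ step 2: ACBDD ⇒ DB·BD·D·AC·AC
    A ↦ DB
    B ↦ D
    C ↦ BD
    D ↦ AC

A->DB, B->D, C->BD, D->AC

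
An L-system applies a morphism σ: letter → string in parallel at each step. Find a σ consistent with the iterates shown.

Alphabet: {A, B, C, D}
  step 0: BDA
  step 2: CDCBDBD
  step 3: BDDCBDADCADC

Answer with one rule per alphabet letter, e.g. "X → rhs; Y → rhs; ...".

A->C, B->A, C->BD, D->DC

  step 2 ⇒ step 3: CDCBDBD ⇒ BD·DC·BD·A·DC·A·DC
    B ↦ A
    C ↦ BD
    D ↦ DC
    A ↦ C  (constrained at step 0)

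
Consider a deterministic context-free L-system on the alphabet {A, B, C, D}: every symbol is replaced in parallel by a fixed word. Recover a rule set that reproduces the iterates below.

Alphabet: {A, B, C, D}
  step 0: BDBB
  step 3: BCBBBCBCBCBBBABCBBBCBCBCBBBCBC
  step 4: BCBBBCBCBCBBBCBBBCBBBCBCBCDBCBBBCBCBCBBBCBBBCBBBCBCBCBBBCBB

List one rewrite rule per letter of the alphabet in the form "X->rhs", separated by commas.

A->D, B->BC, C->BB, D->BA

  step 3 ⇒ step 4: BCBBBCBCBCBBBABCBBBCBCBCBBBCBC ⇒ BC·BB·BC·BC·BC·BB·BC·BB·BC·BB·BC·BC·BC·D·BC·BB·BC·BC·BC·BB·BC·BB·BC·BB·BC·BC·BC·BB·BC·BB
    A ↦ D
    B ↦ BC
    C ↦ BB
    D ↦ BA  (constrained at step 0)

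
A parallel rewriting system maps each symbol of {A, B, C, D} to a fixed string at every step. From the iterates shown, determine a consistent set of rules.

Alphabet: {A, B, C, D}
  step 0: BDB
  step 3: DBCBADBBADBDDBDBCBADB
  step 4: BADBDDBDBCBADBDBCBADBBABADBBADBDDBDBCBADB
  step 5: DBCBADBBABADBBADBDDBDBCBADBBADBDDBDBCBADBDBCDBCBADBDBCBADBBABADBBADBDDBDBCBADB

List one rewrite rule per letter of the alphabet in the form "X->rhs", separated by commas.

A->C, B->DB, C->DDB, D->BA

  step 4 ⇒ step 5: BADBDDBDBCBADBDBCBADBBABADBBADBDDBDBCBADB ⇒ DB·C·BA·DB·BA·BA·DB·BA·DB·DDB·DB·C·BA·DB·BA·DB·DDB·DB·C·BA·DB·DB·C·DB·C·BA·DB·DB·C·BA·DB·BA·BA·DB·BA·DB·DDB·DB·C·BA·DB
    A ↦ C
    B ↦ DB
    C ↦ DDB
    D ↦ BA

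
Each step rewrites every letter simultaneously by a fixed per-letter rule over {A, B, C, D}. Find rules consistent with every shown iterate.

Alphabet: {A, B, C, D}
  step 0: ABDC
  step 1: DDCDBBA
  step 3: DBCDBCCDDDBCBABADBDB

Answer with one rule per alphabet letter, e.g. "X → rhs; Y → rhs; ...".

  step 0 ⇒ step 1: ABDC ⇒ DD·C·DB·BA
    A ↦ DD
    B ↦ C
    C ↦ BA
    D ↦ DB

A->DD, B->C, C->BA, D->DB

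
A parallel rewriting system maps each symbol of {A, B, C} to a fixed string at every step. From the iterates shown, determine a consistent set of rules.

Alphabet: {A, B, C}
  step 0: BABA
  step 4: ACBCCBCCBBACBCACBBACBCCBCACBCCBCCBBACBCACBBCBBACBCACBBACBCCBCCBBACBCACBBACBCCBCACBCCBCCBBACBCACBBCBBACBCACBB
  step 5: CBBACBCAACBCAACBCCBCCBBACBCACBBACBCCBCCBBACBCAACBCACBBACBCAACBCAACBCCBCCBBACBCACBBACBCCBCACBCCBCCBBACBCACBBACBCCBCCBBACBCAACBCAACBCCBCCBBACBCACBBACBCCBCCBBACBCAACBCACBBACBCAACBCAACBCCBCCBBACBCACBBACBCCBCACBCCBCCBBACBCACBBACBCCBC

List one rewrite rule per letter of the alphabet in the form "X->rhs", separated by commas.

  step 4 ⇒ step 5: ACBCCBCCBBACBCACBBACBCCBCACBCCBCCBBACBCACBBCBBACBCACBBACBCCBCCBBACBCACBBACBCCBCACBCCBCCBBACBCACBBCBBACBCACBB ⇒ CBB·A·CBC·A·A·CBC·A·A·CBC·CBC·CBB·A·CBC·A·CBB·A·CBC·CBC·CBB·A·CBC·A·A·CBC·A·CBB·A·CBC·A·A·CBC·A·A·CBC·CBC·CBB·A·CBC·A·CBB·A·CBC·CBC·A·CBC·CBC·CBB·A·CBC·A·CBB·A·CBC·CBC·CBB·A·CBC·A·A·CBC·A·A·CBC·CBC·CBB·A·CBC·A·CBB·A·CBC·CBC·CBB·A·CBC·A·A·CBC·A·CBB·A·CBC·A·A·CBC·A·A·CBC·CBC·CBB·A·CBC·A·CBB·A·CBC·CBC·A·CBC·CBC·CBB·A·CBC·A·CBB·A·CBC·CBC
    A ↦ CBB
    B ↦ CBC
    C ↦ A

A->CBB, B->CBC, C->A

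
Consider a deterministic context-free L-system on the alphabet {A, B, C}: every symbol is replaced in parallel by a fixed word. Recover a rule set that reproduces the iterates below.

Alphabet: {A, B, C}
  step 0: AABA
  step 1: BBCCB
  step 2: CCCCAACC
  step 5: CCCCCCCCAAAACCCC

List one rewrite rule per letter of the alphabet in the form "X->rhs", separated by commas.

  step 1 ⇒ step 2: BBCCB ⇒ CC·CC·A·A·CC
    B ↦ CC
    C ↦ A
  step 0 ⇒ step 1: AABA ⇒ B·B·CC·B
    A ↦ B

A->B, B->CC, C->A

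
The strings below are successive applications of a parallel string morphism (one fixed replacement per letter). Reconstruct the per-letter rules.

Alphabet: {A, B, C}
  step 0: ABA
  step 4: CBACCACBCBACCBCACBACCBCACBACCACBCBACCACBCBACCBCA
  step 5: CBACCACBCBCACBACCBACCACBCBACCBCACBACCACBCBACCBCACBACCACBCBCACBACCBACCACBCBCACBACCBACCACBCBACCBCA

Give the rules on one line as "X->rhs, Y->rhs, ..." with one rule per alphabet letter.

A->CA, B->AC, C->CB

  step 4 ⇒ step 5: CBACCACBCBACCBCACBACCBCACBACCACBCBACCACBCBACCBCA ⇒ CB·AC·CA·CB·CB·CA·CB·AC·CB·AC·CA·CB·CB·AC·CB·CA·CB·AC·CA·CB·CB·AC·CB·CA·CB·AC·CA·CB·CB·CA·CB·AC·CB·AC·CA·CB·CB·CA·CB·AC·CB·AC·CA·CB·CB·AC·CB·CA
    A ↦ CA
    B ↦ AC
    C ↦ CB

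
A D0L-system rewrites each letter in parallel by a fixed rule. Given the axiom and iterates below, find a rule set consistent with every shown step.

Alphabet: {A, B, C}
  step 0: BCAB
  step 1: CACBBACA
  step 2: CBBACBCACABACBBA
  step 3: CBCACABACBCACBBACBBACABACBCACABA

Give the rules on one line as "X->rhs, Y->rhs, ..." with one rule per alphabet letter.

A->BA, B->CA, C->CB

  step 2 ⇒ step 3: CBBACBCACABACBBA ⇒ CB·CA·CA·BA·CB·CA·CB·BA·CB·BA·CA·BA·CB·CA·CA·BA
    A ↦ BA
    B ↦ CA
    C ↦ CB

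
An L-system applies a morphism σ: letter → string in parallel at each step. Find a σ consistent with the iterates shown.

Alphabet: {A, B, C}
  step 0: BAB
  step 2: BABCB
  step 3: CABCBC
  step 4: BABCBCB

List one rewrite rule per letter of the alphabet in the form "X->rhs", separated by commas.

A->AB, B->C, C->B

  step 3 ⇒ step 4: CABCBC ⇒ B·AB·C·B·C·B
    A ↦ AB
    B ↦ C
    C ↦ B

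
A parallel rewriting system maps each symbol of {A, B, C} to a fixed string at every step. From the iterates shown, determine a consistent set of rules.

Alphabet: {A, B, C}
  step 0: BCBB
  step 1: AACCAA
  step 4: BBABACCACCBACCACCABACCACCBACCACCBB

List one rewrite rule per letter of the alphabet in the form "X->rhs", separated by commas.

  step 0 ⇒ step 1: BCBB ⇒ A·ACC·A·A
    B ↦ A
    C ↦ ACC
    A ↦ B  (constrained at step 1)

A->B, B->A, C->ACC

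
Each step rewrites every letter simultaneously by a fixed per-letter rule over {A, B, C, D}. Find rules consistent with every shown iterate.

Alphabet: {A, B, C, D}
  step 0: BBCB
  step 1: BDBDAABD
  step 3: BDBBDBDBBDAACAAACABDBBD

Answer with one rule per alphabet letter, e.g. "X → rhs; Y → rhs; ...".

  step 0 ⇒ step 1: BBCB ⇒ BD·BD·AA·BD
    B ↦ BD
    C ↦ AA
    A ↦ CA  (constrained at step 1)
    D ↦ B  (constrained at step 1)

A->CA, B->BD, C->AA, D->B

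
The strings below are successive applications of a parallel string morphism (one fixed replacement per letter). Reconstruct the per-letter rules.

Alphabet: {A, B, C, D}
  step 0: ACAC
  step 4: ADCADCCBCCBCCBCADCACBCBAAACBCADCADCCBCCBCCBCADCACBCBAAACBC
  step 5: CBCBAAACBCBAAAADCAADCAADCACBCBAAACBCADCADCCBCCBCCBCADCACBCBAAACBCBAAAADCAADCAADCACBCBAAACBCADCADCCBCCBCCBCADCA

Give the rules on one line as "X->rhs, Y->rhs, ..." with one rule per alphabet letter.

  step 4 ⇒ step 5: ADCADCCBCCBCCBCADCACBCBAAACBCADCADCCBCCBCCBCADCACBCBAAACBC ⇒ CBC·BAA·A·CBC·BAA·A·A·DC·A·A·DC·A·A·DC·A·CBC·BAA·A·CBC·A·DC·A·DC·CBC·CBC·CBC·A·DC·A·CBC·BAA·A·CBC·BAA·A·A·DC·A·A·DC·A·A·DC·A·CBC·BAA·A·CBC·A·DC·A·DC·CBC·CBC·CBC·A·DC·A
    A ↦ CBC
    B ↦ DC
    C ↦ A
    D ↦ BAA

A->CBC, B->DC, C->A, D->BAA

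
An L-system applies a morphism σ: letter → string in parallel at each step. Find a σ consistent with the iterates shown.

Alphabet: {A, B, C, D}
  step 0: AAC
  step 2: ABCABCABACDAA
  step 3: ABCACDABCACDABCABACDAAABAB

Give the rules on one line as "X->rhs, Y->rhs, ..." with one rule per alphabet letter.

  step 2 ⇒ step 3: ABCABCABACDAA ⇒ AB·C·ACD·AB·C·ACD·AB·C·AB·ACD·AA·AB·AB
    A ↦ AB
    B ↦ C
    C ↦ ACD
    D ↦ AA

A->AB, B->C, C->ACD, D->AA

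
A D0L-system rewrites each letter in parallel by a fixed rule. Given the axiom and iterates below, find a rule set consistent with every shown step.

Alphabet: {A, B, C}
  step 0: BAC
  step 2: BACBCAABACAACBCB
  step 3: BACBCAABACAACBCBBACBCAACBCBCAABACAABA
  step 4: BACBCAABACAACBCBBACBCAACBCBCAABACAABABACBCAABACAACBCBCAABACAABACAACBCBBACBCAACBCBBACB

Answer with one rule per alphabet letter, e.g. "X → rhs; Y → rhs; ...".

A->CB, B->BA, C->CAA

  step 3 ⇒ step 4: BACBCAABACAACBCBBACBCAACBCBCAABACAABA ⇒ BA·CB·CAA·BA·CAA·CB·CB·BA·CB·CAA·CB·CB·CAA·BA·CAA·BA·BA·CB·CAA·BA·CAA·CB·CB·CAA·BA·CAA·BA·CAA·CB·CB·BA·CB·CAA·CB·CB·BA·CB
    A ↦ CB
    B ↦ BA
    C ↦ CAA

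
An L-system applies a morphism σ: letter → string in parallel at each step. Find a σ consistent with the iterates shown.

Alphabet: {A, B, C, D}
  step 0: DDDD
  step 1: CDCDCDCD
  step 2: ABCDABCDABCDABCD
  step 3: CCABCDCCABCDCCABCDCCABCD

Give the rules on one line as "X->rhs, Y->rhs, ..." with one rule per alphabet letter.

  step 2 ⇒ step 3: ABCDABCDABCDABCD ⇒ C·C·AB·CD·C·C·AB·CD·C·C·AB·CD·C·C·AB·CD
    A ↦ C
    B ↦ C
    C ↦ AB
    D ↦ CD

A->C, B->C, C->AB, D->CD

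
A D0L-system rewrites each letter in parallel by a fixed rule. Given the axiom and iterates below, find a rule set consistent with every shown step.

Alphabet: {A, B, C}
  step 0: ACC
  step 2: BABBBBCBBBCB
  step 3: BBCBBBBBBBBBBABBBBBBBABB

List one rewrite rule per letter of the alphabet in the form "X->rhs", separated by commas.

A->CB, B->BB, C->BA

  step 2 ⇒ step 3: BABBBBCBBBCB ⇒ BB·CB·BB·BB·BB·BB·BA·BB·BB·BB·BA·BB
    A ↦ CB
    B ↦ BB
    C ↦ BA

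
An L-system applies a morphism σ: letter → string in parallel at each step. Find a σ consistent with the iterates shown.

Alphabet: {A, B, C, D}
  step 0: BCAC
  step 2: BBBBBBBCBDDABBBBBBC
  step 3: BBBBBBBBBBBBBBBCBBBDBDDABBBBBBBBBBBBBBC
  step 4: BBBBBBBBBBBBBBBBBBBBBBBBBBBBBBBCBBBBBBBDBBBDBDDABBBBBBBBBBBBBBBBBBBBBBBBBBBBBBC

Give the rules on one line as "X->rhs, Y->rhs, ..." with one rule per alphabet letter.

  step 3 ⇒ step 4: BBBBBBBBBBBBBBBCBBBDBDDABBBBBBBBBBBBBBC ⇒ BB·BB·BB·BB·BB·BB·BB·BB·BB·BB·BB·BB·BB·BB·BB·BC·BB·BB·BB·BD·BB·BD·BD·DAB·BB·BB·BB·BB·BB·BB·BB·BB·BB·BB·BB·BB·BB·BB·BC
    A ↦ DAB
    B ↦ BB
    C ↦ BC
    D ↦ BD

A->DAB, B->BB, C->BC, D->BD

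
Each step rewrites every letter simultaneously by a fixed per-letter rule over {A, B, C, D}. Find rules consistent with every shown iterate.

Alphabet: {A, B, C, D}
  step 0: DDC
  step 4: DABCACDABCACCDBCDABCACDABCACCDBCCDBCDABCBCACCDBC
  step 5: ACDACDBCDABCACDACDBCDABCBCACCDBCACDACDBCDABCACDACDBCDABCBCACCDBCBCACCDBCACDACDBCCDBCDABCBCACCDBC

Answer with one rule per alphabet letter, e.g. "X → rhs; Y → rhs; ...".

  step 4 ⇒ step 5: DABCACDABCACCDBCDABCACDABCACCDBCCDBCDABCBCACCDBC ⇒ AC·DA·CD·BC·DA·BC·AC·DA·CD·BC·DA·BC·BC·AC·CD·BC·AC·DA·CD·BC·DA·BC·AC·DA·CD·BC·DA·BC·BC·AC·CD·BC·BC·AC·CD·BC·AC·DA·CD·BC·CD·BC·DA·BC·BC·AC·CD·BC
    A ↦ DA
    B ↦ CD
    C ↦ BC
    D ↦ AC

A->DA, B->CD, C->BC, D->AC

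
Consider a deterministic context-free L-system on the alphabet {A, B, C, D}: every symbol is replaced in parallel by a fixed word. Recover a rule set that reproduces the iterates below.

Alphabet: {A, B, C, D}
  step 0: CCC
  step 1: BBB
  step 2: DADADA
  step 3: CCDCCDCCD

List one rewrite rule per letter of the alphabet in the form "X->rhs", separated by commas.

  step 2 ⇒ step 3: DADADA ⇒ C·CD·C·CD·C·CD
    A ↦ CD
    D ↦ C
  step 1 ⇒ step 2: BBB ⇒ DA·DA·DA
    B ↦ DA
  step 0 ⇒ step 1: CCC ⇒ B·B·B
    C ↦ B

A->CD, B->DA, C->B, D->C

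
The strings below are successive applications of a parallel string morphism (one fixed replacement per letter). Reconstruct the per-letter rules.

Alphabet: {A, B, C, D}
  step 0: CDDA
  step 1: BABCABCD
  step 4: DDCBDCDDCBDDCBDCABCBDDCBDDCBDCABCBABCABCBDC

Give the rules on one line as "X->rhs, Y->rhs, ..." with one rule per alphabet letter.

A->D, B->DC, C->B, D->ABC

  step 0 ⇒ step 1: CDDA ⇒ B·ABC·ABC·D
    A ↦ D
    C ↦ B
    D ↦ ABC
    B ↦ DC  (constrained at step 1)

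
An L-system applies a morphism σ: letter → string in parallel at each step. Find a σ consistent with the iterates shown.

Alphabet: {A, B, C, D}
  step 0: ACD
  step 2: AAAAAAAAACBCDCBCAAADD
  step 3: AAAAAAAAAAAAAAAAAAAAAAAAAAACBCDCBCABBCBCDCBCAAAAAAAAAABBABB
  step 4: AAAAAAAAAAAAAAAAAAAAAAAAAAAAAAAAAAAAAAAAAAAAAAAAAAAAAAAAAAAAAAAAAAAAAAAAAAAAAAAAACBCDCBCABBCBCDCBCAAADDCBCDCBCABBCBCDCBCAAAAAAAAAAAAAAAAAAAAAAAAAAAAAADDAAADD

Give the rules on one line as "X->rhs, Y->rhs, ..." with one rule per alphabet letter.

  step 3 ⇒ step 4: AAAAAAAAAAAAAAAAAAAAAAAAAAACBCDCBCABBCBCDCBCAAAAAAAAAABBABB ⇒ AAA·AAA·AAA·AAA·AAA·AAA·AAA·AAA·AAA·AAA·AAA·AAA·AAA·AAA·AAA·AAA·AAA·AAA·AAA·AAA·AAA·AAA·AAA·AAA·AAA·AAA·AAA·CBC·D·CBC·ABB·CBC·D·CBC·AAA·D·D·CBC·D·CBC·ABB·CBC·D·CBC·AAA·AAA·AAA·AAA·AAA·AAA·AAA·AAA·AAA·AAA·D·D·AAA·D·D
    A ↦ AAA
    B ↦ D
    C ↦ CBC
    D ↦ ABB

A->AAA, B->D, C->CBC, D->ABB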